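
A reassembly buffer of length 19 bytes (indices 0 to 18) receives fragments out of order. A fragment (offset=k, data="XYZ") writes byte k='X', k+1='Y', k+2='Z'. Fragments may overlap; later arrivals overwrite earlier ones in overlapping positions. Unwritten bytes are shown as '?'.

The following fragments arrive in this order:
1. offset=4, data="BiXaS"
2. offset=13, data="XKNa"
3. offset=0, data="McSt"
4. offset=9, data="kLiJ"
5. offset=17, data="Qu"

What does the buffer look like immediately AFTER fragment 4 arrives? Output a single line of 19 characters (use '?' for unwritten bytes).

Answer: McStBiXaSkLiJXKNa??

Derivation:
Fragment 1: offset=4 data="BiXaS" -> buffer=????BiXaS??????????
Fragment 2: offset=13 data="XKNa" -> buffer=????BiXaS????XKNa??
Fragment 3: offset=0 data="McSt" -> buffer=McStBiXaS????XKNa??
Fragment 4: offset=9 data="kLiJ" -> buffer=McStBiXaSkLiJXKNa??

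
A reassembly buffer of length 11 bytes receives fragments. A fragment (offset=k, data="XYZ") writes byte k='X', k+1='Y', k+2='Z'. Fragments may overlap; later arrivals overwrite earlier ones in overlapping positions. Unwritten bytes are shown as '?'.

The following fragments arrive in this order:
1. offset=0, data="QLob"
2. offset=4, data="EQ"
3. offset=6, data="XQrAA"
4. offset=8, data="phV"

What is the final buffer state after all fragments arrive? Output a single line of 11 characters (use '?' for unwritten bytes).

Fragment 1: offset=0 data="QLob" -> buffer=QLob???????
Fragment 2: offset=4 data="EQ" -> buffer=QLobEQ?????
Fragment 3: offset=6 data="XQrAA" -> buffer=QLobEQXQrAA
Fragment 4: offset=8 data="phV" -> buffer=QLobEQXQphV

Answer: QLobEQXQphV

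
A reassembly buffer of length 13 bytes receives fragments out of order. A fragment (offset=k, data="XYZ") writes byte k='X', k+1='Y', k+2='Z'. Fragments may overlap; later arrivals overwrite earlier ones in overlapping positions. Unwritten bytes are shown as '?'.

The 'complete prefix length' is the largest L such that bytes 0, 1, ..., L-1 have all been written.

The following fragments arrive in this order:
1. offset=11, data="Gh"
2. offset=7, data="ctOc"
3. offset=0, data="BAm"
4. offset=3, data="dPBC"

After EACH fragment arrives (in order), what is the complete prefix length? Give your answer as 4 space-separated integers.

Fragment 1: offset=11 data="Gh" -> buffer=???????????Gh -> prefix_len=0
Fragment 2: offset=7 data="ctOc" -> buffer=???????ctOcGh -> prefix_len=0
Fragment 3: offset=0 data="BAm" -> buffer=BAm????ctOcGh -> prefix_len=3
Fragment 4: offset=3 data="dPBC" -> buffer=BAmdPBCctOcGh -> prefix_len=13

Answer: 0 0 3 13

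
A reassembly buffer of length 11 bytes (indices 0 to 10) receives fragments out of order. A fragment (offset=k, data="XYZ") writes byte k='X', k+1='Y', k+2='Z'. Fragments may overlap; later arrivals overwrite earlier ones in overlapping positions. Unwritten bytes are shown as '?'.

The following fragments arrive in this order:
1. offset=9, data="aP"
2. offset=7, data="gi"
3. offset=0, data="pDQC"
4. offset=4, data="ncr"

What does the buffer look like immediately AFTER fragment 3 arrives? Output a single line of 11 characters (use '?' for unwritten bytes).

Fragment 1: offset=9 data="aP" -> buffer=?????????aP
Fragment 2: offset=7 data="gi" -> buffer=???????giaP
Fragment 3: offset=0 data="pDQC" -> buffer=pDQC???giaP

Answer: pDQC???giaP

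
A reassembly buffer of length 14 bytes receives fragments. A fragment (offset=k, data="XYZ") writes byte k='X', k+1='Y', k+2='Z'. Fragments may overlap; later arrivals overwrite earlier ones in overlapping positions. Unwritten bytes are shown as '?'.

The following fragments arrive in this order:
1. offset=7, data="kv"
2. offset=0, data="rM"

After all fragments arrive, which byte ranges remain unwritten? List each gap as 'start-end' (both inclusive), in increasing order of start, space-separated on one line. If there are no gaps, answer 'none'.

Answer: 2-6 9-13

Derivation:
Fragment 1: offset=7 len=2
Fragment 2: offset=0 len=2
Gaps: 2-6 9-13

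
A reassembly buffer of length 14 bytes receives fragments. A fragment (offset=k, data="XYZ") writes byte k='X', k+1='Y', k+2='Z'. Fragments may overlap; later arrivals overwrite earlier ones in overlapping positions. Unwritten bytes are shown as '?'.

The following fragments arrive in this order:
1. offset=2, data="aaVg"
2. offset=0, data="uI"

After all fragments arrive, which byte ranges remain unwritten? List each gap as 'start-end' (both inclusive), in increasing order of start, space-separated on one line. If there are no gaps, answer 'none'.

Fragment 1: offset=2 len=4
Fragment 2: offset=0 len=2
Gaps: 6-13

Answer: 6-13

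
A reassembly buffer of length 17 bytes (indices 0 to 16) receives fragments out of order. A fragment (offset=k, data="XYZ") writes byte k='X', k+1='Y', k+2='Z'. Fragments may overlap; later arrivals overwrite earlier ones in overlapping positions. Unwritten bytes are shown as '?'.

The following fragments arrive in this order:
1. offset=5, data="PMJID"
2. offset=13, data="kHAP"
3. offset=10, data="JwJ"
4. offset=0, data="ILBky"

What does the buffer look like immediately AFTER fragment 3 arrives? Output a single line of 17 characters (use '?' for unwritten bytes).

Answer: ?????PMJIDJwJkHAP

Derivation:
Fragment 1: offset=5 data="PMJID" -> buffer=?????PMJID???????
Fragment 2: offset=13 data="kHAP" -> buffer=?????PMJID???kHAP
Fragment 3: offset=10 data="JwJ" -> buffer=?????PMJIDJwJkHAP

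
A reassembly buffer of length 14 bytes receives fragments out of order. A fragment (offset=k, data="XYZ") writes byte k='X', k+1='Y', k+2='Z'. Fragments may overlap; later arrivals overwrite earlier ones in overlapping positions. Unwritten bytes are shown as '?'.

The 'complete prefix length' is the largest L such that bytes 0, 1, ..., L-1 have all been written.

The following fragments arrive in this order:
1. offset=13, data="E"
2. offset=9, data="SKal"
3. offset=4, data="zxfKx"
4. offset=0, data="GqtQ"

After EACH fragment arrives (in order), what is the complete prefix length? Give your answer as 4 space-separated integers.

Fragment 1: offset=13 data="E" -> buffer=?????????????E -> prefix_len=0
Fragment 2: offset=9 data="SKal" -> buffer=?????????SKalE -> prefix_len=0
Fragment 3: offset=4 data="zxfKx" -> buffer=????zxfKxSKalE -> prefix_len=0
Fragment 4: offset=0 data="GqtQ" -> buffer=GqtQzxfKxSKalE -> prefix_len=14

Answer: 0 0 0 14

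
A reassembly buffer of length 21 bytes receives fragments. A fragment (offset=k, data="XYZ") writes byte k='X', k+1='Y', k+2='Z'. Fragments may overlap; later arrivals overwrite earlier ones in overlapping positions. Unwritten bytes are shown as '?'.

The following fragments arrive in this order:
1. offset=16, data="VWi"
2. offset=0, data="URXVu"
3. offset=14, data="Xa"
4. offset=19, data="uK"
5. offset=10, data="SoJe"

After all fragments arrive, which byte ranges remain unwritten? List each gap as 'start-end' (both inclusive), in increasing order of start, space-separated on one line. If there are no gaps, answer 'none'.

Answer: 5-9

Derivation:
Fragment 1: offset=16 len=3
Fragment 2: offset=0 len=5
Fragment 3: offset=14 len=2
Fragment 4: offset=19 len=2
Fragment 5: offset=10 len=4
Gaps: 5-9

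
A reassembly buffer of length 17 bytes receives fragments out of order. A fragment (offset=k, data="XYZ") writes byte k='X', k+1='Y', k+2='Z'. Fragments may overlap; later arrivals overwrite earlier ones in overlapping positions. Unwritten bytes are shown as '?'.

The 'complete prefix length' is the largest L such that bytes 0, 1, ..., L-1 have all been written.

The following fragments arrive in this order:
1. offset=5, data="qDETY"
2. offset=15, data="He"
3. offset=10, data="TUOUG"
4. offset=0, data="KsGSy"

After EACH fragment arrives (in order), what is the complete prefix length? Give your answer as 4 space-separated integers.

Fragment 1: offset=5 data="qDETY" -> buffer=?????qDETY??????? -> prefix_len=0
Fragment 2: offset=15 data="He" -> buffer=?????qDETY?????He -> prefix_len=0
Fragment 3: offset=10 data="TUOUG" -> buffer=?????qDETYTUOUGHe -> prefix_len=0
Fragment 4: offset=0 data="KsGSy" -> buffer=KsGSyqDETYTUOUGHe -> prefix_len=17

Answer: 0 0 0 17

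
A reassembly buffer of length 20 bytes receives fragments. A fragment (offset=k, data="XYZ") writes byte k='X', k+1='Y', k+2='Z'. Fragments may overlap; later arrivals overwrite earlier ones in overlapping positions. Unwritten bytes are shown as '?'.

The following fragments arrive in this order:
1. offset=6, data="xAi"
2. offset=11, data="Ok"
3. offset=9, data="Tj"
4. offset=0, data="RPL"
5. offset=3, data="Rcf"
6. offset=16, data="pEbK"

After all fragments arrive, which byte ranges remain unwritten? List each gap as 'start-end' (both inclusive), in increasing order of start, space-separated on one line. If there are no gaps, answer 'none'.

Fragment 1: offset=6 len=3
Fragment 2: offset=11 len=2
Fragment 3: offset=9 len=2
Fragment 4: offset=0 len=3
Fragment 5: offset=3 len=3
Fragment 6: offset=16 len=4
Gaps: 13-15

Answer: 13-15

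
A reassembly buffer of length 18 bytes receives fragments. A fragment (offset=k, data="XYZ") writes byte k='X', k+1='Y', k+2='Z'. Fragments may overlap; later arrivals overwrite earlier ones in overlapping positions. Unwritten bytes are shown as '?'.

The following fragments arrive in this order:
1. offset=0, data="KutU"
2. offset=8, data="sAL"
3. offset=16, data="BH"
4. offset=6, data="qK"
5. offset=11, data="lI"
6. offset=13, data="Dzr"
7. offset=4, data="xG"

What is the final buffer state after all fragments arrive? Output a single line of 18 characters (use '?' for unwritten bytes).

Fragment 1: offset=0 data="KutU" -> buffer=KutU??????????????
Fragment 2: offset=8 data="sAL" -> buffer=KutU????sAL???????
Fragment 3: offset=16 data="BH" -> buffer=KutU????sAL?????BH
Fragment 4: offset=6 data="qK" -> buffer=KutU??qKsAL?????BH
Fragment 5: offset=11 data="lI" -> buffer=KutU??qKsALlI???BH
Fragment 6: offset=13 data="Dzr" -> buffer=KutU??qKsALlIDzrBH
Fragment 7: offset=4 data="xG" -> buffer=KutUxGqKsALlIDzrBH

Answer: KutUxGqKsALlIDzrBH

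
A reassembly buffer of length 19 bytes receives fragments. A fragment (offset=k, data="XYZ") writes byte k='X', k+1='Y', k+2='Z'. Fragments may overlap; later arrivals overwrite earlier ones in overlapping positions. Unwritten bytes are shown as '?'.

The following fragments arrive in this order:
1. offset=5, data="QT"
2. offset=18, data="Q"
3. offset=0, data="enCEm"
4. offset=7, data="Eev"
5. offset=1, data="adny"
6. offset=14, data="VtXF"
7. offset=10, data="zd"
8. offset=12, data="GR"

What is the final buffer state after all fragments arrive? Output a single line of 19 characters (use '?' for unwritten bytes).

Answer: eadnyQTEevzdGRVtXFQ

Derivation:
Fragment 1: offset=5 data="QT" -> buffer=?????QT????????????
Fragment 2: offset=18 data="Q" -> buffer=?????QT???????????Q
Fragment 3: offset=0 data="enCEm" -> buffer=enCEmQT???????????Q
Fragment 4: offset=7 data="Eev" -> buffer=enCEmQTEev????????Q
Fragment 5: offset=1 data="adny" -> buffer=eadnyQTEev????????Q
Fragment 6: offset=14 data="VtXF" -> buffer=eadnyQTEev????VtXFQ
Fragment 7: offset=10 data="zd" -> buffer=eadnyQTEevzd??VtXFQ
Fragment 8: offset=12 data="GR" -> buffer=eadnyQTEevzdGRVtXFQ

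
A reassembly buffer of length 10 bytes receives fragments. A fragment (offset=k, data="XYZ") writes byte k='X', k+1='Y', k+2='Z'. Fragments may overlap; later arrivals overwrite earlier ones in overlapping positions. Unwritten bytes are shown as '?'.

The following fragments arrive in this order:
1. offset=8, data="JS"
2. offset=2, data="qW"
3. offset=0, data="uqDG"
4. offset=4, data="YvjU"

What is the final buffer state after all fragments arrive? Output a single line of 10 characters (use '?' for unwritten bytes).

Answer: uqDGYvjUJS

Derivation:
Fragment 1: offset=8 data="JS" -> buffer=????????JS
Fragment 2: offset=2 data="qW" -> buffer=??qW????JS
Fragment 3: offset=0 data="uqDG" -> buffer=uqDG????JS
Fragment 4: offset=4 data="YvjU" -> buffer=uqDGYvjUJS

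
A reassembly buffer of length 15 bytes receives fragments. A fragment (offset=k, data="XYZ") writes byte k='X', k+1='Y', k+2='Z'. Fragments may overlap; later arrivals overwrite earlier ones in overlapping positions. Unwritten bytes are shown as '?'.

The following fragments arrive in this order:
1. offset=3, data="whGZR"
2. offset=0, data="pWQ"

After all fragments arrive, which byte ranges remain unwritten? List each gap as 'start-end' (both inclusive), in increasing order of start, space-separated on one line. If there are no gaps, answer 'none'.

Answer: 8-14

Derivation:
Fragment 1: offset=3 len=5
Fragment 2: offset=0 len=3
Gaps: 8-14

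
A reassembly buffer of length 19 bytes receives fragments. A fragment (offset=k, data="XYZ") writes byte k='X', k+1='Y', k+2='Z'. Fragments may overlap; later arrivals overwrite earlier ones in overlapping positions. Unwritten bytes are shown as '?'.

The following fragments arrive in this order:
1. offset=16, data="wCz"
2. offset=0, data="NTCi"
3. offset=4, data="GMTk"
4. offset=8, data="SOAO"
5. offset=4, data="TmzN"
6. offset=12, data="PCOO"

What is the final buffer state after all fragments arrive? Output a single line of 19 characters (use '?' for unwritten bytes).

Fragment 1: offset=16 data="wCz" -> buffer=????????????????wCz
Fragment 2: offset=0 data="NTCi" -> buffer=NTCi????????????wCz
Fragment 3: offset=4 data="GMTk" -> buffer=NTCiGMTk????????wCz
Fragment 4: offset=8 data="SOAO" -> buffer=NTCiGMTkSOAO????wCz
Fragment 5: offset=4 data="TmzN" -> buffer=NTCiTmzNSOAO????wCz
Fragment 6: offset=12 data="PCOO" -> buffer=NTCiTmzNSOAOPCOOwCz

Answer: NTCiTmzNSOAOPCOOwCz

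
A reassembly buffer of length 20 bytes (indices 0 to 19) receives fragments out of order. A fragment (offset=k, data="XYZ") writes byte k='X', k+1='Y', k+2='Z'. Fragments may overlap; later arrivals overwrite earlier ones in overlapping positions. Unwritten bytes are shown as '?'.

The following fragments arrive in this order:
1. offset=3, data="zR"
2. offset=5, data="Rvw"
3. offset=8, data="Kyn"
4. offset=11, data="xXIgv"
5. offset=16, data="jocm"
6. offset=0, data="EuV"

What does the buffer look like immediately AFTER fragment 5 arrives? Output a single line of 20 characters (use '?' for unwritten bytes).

Answer: ???zRRvwKynxXIgvjocm

Derivation:
Fragment 1: offset=3 data="zR" -> buffer=???zR???????????????
Fragment 2: offset=5 data="Rvw" -> buffer=???zRRvw????????????
Fragment 3: offset=8 data="Kyn" -> buffer=???zRRvwKyn?????????
Fragment 4: offset=11 data="xXIgv" -> buffer=???zRRvwKynxXIgv????
Fragment 5: offset=16 data="jocm" -> buffer=???zRRvwKynxXIgvjocm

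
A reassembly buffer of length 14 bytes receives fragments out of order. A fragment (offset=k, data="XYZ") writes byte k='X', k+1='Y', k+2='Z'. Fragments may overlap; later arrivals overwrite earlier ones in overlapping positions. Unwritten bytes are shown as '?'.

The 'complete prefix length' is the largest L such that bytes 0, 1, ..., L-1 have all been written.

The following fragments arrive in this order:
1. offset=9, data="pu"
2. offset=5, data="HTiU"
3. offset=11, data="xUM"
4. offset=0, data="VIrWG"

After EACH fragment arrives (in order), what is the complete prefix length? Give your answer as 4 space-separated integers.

Fragment 1: offset=9 data="pu" -> buffer=?????????pu??? -> prefix_len=0
Fragment 2: offset=5 data="HTiU" -> buffer=?????HTiUpu??? -> prefix_len=0
Fragment 3: offset=11 data="xUM" -> buffer=?????HTiUpuxUM -> prefix_len=0
Fragment 4: offset=0 data="VIrWG" -> buffer=VIrWGHTiUpuxUM -> prefix_len=14

Answer: 0 0 0 14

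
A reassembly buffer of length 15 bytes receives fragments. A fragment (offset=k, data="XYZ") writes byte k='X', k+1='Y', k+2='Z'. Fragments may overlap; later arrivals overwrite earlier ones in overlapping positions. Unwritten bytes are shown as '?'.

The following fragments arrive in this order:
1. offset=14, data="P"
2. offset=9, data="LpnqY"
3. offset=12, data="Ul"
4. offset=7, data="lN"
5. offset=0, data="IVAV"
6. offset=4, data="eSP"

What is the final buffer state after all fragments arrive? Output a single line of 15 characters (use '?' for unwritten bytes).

Answer: IVAVeSPlNLpnUlP

Derivation:
Fragment 1: offset=14 data="P" -> buffer=??????????????P
Fragment 2: offset=9 data="LpnqY" -> buffer=?????????LpnqYP
Fragment 3: offset=12 data="Ul" -> buffer=?????????LpnUlP
Fragment 4: offset=7 data="lN" -> buffer=???????lNLpnUlP
Fragment 5: offset=0 data="IVAV" -> buffer=IVAV???lNLpnUlP
Fragment 6: offset=4 data="eSP" -> buffer=IVAVeSPlNLpnUlP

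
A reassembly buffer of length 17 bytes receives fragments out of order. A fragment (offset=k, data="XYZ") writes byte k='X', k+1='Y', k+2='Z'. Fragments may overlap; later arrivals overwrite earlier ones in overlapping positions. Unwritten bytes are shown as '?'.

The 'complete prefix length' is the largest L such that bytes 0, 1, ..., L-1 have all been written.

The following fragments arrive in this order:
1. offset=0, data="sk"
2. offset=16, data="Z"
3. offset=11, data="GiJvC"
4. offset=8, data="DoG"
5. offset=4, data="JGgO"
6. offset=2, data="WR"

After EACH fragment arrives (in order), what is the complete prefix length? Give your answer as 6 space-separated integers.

Fragment 1: offset=0 data="sk" -> buffer=sk??????????????? -> prefix_len=2
Fragment 2: offset=16 data="Z" -> buffer=sk??????????????Z -> prefix_len=2
Fragment 3: offset=11 data="GiJvC" -> buffer=sk?????????GiJvCZ -> prefix_len=2
Fragment 4: offset=8 data="DoG" -> buffer=sk??????DoGGiJvCZ -> prefix_len=2
Fragment 5: offset=4 data="JGgO" -> buffer=sk??JGgODoGGiJvCZ -> prefix_len=2
Fragment 6: offset=2 data="WR" -> buffer=skWRJGgODoGGiJvCZ -> prefix_len=17

Answer: 2 2 2 2 2 17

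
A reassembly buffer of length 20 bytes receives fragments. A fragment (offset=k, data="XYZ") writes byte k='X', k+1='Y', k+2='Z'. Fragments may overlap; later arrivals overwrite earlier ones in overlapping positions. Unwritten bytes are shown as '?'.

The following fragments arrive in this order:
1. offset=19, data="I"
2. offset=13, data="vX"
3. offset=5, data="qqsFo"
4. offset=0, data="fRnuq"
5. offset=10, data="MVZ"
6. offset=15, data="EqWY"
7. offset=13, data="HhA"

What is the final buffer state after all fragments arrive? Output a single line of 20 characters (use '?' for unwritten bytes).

Answer: fRnuqqqsFoMVZHhAqWYI

Derivation:
Fragment 1: offset=19 data="I" -> buffer=???????????????????I
Fragment 2: offset=13 data="vX" -> buffer=?????????????vX????I
Fragment 3: offset=5 data="qqsFo" -> buffer=?????qqsFo???vX????I
Fragment 4: offset=0 data="fRnuq" -> buffer=fRnuqqqsFo???vX????I
Fragment 5: offset=10 data="MVZ" -> buffer=fRnuqqqsFoMVZvX????I
Fragment 6: offset=15 data="EqWY" -> buffer=fRnuqqqsFoMVZvXEqWYI
Fragment 7: offset=13 data="HhA" -> buffer=fRnuqqqsFoMVZHhAqWYI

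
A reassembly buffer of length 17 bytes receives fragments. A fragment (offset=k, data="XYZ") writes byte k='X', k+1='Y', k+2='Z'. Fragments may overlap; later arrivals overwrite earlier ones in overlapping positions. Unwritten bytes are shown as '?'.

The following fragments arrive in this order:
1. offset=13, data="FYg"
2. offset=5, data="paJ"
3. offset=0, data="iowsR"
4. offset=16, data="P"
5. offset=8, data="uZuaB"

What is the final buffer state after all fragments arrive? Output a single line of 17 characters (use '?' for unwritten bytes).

Fragment 1: offset=13 data="FYg" -> buffer=?????????????FYg?
Fragment 2: offset=5 data="paJ" -> buffer=?????paJ?????FYg?
Fragment 3: offset=0 data="iowsR" -> buffer=iowsRpaJ?????FYg?
Fragment 4: offset=16 data="P" -> buffer=iowsRpaJ?????FYgP
Fragment 5: offset=8 data="uZuaB" -> buffer=iowsRpaJuZuaBFYgP

Answer: iowsRpaJuZuaBFYgP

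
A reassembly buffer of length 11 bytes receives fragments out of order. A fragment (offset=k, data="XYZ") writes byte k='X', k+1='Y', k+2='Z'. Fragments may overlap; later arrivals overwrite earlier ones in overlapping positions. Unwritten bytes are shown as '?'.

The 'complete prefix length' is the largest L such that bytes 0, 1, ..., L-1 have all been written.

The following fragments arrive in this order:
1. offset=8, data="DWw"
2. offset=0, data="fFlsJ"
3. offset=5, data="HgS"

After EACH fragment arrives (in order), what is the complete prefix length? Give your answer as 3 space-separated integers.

Answer: 0 5 11

Derivation:
Fragment 1: offset=8 data="DWw" -> buffer=????????DWw -> prefix_len=0
Fragment 2: offset=0 data="fFlsJ" -> buffer=fFlsJ???DWw -> prefix_len=5
Fragment 3: offset=5 data="HgS" -> buffer=fFlsJHgSDWw -> prefix_len=11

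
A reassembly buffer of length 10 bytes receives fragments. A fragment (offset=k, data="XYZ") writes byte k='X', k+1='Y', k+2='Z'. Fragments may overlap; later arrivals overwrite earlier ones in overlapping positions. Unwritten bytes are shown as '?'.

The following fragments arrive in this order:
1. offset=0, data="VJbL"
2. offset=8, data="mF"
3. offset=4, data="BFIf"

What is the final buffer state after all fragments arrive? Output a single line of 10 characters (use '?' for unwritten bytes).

Fragment 1: offset=0 data="VJbL" -> buffer=VJbL??????
Fragment 2: offset=8 data="mF" -> buffer=VJbL????mF
Fragment 3: offset=4 data="BFIf" -> buffer=VJbLBFIfmF

Answer: VJbLBFIfmF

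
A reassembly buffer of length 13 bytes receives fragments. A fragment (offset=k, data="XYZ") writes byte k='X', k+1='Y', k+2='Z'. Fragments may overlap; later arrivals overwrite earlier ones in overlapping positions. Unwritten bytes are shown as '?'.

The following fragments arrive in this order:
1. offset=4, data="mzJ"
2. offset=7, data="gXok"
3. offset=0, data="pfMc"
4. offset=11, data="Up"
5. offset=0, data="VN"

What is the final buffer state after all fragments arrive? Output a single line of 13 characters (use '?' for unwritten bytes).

Fragment 1: offset=4 data="mzJ" -> buffer=????mzJ??????
Fragment 2: offset=7 data="gXok" -> buffer=????mzJgXok??
Fragment 3: offset=0 data="pfMc" -> buffer=pfMcmzJgXok??
Fragment 4: offset=11 data="Up" -> buffer=pfMcmzJgXokUp
Fragment 5: offset=0 data="VN" -> buffer=VNMcmzJgXokUp

Answer: VNMcmzJgXokUp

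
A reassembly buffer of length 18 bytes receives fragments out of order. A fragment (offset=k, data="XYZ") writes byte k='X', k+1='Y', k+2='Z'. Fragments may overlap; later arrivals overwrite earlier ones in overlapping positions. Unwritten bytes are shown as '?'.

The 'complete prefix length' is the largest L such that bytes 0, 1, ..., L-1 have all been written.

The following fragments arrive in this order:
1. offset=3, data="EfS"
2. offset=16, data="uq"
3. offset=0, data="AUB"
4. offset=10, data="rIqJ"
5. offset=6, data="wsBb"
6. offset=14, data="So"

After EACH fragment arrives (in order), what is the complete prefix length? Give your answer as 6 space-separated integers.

Fragment 1: offset=3 data="EfS" -> buffer=???EfS???????????? -> prefix_len=0
Fragment 2: offset=16 data="uq" -> buffer=???EfS??????????uq -> prefix_len=0
Fragment 3: offset=0 data="AUB" -> buffer=AUBEfS??????????uq -> prefix_len=6
Fragment 4: offset=10 data="rIqJ" -> buffer=AUBEfS????rIqJ??uq -> prefix_len=6
Fragment 5: offset=6 data="wsBb" -> buffer=AUBEfSwsBbrIqJ??uq -> prefix_len=14
Fragment 6: offset=14 data="So" -> buffer=AUBEfSwsBbrIqJSouq -> prefix_len=18

Answer: 0 0 6 6 14 18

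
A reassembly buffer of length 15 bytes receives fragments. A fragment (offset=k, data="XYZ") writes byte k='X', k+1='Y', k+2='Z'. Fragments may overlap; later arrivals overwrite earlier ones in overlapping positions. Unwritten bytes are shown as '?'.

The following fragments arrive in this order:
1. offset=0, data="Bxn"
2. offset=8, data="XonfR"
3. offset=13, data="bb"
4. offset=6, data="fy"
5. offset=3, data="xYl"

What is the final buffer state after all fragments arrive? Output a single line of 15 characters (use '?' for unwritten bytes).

Fragment 1: offset=0 data="Bxn" -> buffer=Bxn????????????
Fragment 2: offset=8 data="XonfR" -> buffer=Bxn?????XonfR??
Fragment 3: offset=13 data="bb" -> buffer=Bxn?????XonfRbb
Fragment 4: offset=6 data="fy" -> buffer=Bxn???fyXonfRbb
Fragment 5: offset=3 data="xYl" -> buffer=BxnxYlfyXonfRbb

Answer: BxnxYlfyXonfRbb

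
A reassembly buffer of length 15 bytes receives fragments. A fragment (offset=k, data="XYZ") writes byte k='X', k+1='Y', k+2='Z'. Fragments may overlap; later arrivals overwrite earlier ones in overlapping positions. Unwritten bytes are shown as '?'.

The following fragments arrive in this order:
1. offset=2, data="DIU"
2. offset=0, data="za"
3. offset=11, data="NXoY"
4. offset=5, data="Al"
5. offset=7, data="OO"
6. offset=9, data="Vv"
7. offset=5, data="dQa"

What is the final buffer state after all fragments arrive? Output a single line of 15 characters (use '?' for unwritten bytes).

Fragment 1: offset=2 data="DIU" -> buffer=??DIU??????????
Fragment 2: offset=0 data="za" -> buffer=zaDIU??????????
Fragment 3: offset=11 data="NXoY" -> buffer=zaDIU??????NXoY
Fragment 4: offset=5 data="Al" -> buffer=zaDIUAl????NXoY
Fragment 5: offset=7 data="OO" -> buffer=zaDIUAlOO??NXoY
Fragment 6: offset=9 data="Vv" -> buffer=zaDIUAlOOVvNXoY
Fragment 7: offset=5 data="dQa" -> buffer=zaDIUdQaOVvNXoY

Answer: zaDIUdQaOVvNXoY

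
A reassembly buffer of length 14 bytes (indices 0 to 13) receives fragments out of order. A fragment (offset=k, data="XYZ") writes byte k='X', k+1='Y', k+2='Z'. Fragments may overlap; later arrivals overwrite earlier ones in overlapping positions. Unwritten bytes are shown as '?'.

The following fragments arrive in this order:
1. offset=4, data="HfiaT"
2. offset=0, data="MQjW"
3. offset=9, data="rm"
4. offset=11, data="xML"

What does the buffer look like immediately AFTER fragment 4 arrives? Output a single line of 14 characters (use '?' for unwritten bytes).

Answer: MQjWHfiaTrmxML

Derivation:
Fragment 1: offset=4 data="HfiaT" -> buffer=????HfiaT?????
Fragment 2: offset=0 data="MQjW" -> buffer=MQjWHfiaT?????
Fragment 3: offset=9 data="rm" -> buffer=MQjWHfiaTrm???
Fragment 4: offset=11 data="xML" -> buffer=MQjWHfiaTrmxML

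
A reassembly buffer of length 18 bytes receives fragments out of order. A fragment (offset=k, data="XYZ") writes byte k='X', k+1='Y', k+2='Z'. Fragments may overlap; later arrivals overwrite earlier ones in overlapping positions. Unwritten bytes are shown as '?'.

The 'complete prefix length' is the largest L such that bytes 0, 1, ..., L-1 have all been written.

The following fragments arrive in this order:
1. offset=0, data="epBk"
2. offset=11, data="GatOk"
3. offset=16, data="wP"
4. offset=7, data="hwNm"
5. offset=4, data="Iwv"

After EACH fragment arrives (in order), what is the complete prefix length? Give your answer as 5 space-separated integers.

Fragment 1: offset=0 data="epBk" -> buffer=epBk?????????????? -> prefix_len=4
Fragment 2: offset=11 data="GatOk" -> buffer=epBk???????GatOk?? -> prefix_len=4
Fragment 3: offset=16 data="wP" -> buffer=epBk???????GatOkwP -> prefix_len=4
Fragment 4: offset=7 data="hwNm" -> buffer=epBk???hwNmGatOkwP -> prefix_len=4
Fragment 5: offset=4 data="Iwv" -> buffer=epBkIwvhwNmGatOkwP -> prefix_len=18

Answer: 4 4 4 4 18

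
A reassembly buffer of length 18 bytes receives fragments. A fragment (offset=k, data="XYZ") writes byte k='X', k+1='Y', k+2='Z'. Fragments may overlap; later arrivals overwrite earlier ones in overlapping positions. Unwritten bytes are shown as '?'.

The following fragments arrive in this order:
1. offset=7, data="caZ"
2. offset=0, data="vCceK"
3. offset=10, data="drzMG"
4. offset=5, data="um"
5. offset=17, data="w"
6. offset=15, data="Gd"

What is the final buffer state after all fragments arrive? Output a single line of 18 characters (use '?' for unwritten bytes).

Fragment 1: offset=7 data="caZ" -> buffer=???????caZ????????
Fragment 2: offset=0 data="vCceK" -> buffer=vCceK??caZ????????
Fragment 3: offset=10 data="drzMG" -> buffer=vCceK??caZdrzMG???
Fragment 4: offset=5 data="um" -> buffer=vCceKumcaZdrzMG???
Fragment 5: offset=17 data="w" -> buffer=vCceKumcaZdrzMG??w
Fragment 6: offset=15 data="Gd" -> buffer=vCceKumcaZdrzMGGdw

Answer: vCceKumcaZdrzMGGdw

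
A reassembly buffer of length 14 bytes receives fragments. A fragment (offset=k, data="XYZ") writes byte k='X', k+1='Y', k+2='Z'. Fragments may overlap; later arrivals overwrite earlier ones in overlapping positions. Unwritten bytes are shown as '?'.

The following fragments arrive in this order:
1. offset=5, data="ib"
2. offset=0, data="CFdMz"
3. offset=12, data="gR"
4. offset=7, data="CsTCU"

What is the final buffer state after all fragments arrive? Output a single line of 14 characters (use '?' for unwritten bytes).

Answer: CFdMzibCsTCUgR

Derivation:
Fragment 1: offset=5 data="ib" -> buffer=?????ib???????
Fragment 2: offset=0 data="CFdMz" -> buffer=CFdMzib???????
Fragment 3: offset=12 data="gR" -> buffer=CFdMzib?????gR
Fragment 4: offset=7 data="CsTCU" -> buffer=CFdMzibCsTCUgR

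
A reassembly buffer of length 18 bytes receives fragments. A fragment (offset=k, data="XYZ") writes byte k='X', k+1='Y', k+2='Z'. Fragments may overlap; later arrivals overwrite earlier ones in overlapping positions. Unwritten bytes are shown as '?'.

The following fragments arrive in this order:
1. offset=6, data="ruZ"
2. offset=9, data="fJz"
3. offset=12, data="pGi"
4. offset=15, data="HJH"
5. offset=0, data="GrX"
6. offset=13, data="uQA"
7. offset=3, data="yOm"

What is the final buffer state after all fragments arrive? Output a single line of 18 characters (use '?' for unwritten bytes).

Fragment 1: offset=6 data="ruZ" -> buffer=??????ruZ?????????
Fragment 2: offset=9 data="fJz" -> buffer=??????ruZfJz??????
Fragment 3: offset=12 data="pGi" -> buffer=??????ruZfJzpGi???
Fragment 4: offset=15 data="HJH" -> buffer=??????ruZfJzpGiHJH
Fragment 5: offset=0 data="GrX" -> buffer=GrX???ruZfJzpGiHJH
Fragment 6: offset=13 data="uQA" -> buffer=GrX???ruZfJzpuQAJH
Fragment 7: offset=3 data="yOm" -> buffer=GrXyOmruZfJzpuQAJH

Answer: GrXyOmruZfJzpuQAJH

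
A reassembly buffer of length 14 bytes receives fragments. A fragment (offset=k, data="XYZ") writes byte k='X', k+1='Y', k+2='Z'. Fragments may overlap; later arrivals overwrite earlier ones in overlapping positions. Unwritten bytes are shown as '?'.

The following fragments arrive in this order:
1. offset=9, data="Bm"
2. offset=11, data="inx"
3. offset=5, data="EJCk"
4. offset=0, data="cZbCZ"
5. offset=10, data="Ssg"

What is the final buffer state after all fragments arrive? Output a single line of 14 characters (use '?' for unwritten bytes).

Answer: cZbCZEJCkBSsgx

Derivation:
Fragment 1: offset=9 data="Bm" -> buffer=?????????Bm???
Fragment 2: offset=11 data="inx" -> buffer=?????????Bminx
Fragment 3: offset=5 data="EJCk" -> buffer=?????EJCkBminx
Fragment 4: offset=0 data="cZbCZ" -> buffer=cZbCZEJCkBminx
Fragment 5: offset=10 data="Ssg" -> buffer=cZbCZEJCkBSsgx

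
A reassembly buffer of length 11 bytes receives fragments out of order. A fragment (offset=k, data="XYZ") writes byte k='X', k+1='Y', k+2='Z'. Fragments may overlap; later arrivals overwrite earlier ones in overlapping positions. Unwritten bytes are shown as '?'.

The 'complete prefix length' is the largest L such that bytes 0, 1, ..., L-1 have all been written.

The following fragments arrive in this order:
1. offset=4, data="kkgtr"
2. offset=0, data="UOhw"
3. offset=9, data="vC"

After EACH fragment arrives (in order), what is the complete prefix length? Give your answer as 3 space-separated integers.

Answer: 0 9 11

Derivation:
Fragment 1: offset=4 data="kkgtr" -> buffer=????kkgtr?? -> prefix_len=0
Fragment 2: offset=0 data="UOhw" -> buffer=UOhwkkgtr?? -> prefix_len=9
Fragment 3: offset=9 data="vC" -> buffer=UOhwkkgtrvC -> prefix_len=11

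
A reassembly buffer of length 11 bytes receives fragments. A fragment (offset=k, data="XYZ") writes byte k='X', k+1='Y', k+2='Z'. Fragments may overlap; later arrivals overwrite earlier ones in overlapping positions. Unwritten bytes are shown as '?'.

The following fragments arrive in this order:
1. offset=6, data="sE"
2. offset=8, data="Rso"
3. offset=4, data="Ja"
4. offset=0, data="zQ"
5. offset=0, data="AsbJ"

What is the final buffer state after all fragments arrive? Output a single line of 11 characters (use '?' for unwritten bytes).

Answer: AsbJJasERso

Derivation:
Fragment 1: offset=6 data="sE" -> buffer=??????sE???
Fragment 2: offset=8 data="Rso" -> buffer=??????sERso
Fragment 3: offset=4 data="Ja" -> buffer=????JasERso
Fragment 4: offset=0 data="zQ" -> buffer=zQ??JasERso
Fragment 5: offset=0 data="AsbJ" -> buffer=AsbJJasERso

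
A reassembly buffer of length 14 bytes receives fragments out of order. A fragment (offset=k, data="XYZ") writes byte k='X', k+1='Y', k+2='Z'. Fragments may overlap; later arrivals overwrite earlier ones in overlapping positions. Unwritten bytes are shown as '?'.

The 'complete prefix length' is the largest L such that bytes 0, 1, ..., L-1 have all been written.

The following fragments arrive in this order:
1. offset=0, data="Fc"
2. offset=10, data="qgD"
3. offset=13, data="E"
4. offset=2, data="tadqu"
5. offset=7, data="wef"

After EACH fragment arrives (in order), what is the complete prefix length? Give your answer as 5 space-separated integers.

Answer: 2 2 2 7 14

Derivation:
Fragment 1: offset=0 data="Fc" -> buffer=Fc???????????? -> prefix_len=2
Fragment 2: offset=10 data="qgD" -> buffer=Fc????????qgD? -> prefix_len=2
Fragment 3: offset=13 data="E" -> buffer=Fc????????qgDE -> prefix_len=2
Fragment 4: offset=2 data="tadqu" -> buffer=Fctadqu???qgDE -> prefix_len=7
Fragment 5: offset=7 data="wef" -> buffer=FctadquwefqgDE -> prefix_len=14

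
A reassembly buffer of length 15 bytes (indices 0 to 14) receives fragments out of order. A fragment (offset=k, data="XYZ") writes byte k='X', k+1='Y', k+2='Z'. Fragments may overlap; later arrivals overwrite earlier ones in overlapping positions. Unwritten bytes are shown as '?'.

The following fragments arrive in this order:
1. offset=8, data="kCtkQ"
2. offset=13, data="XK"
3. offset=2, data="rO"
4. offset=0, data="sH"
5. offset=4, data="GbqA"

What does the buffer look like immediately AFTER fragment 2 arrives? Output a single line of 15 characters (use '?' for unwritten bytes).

Answer: ????????kCtkQXK

Derivation:
Fragment 1: offset=8 data="kCtkQ" -> buffer=????????kCtkQ??
Fragment 2: offset=13 data="XK" -> buffer=????????kCtkQXK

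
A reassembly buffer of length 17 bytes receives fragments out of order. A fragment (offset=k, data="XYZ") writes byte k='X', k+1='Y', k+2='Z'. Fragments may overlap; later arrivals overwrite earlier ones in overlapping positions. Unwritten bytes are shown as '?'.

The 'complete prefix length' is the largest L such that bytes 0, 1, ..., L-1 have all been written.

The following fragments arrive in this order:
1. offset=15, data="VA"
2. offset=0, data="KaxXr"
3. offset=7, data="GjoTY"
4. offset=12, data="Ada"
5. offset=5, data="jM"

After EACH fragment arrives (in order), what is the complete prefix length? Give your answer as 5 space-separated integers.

Fragment 1: offset=15 data="VA" -> buffer=???????????????VA -> prefix_len=0
Fragment 2: offset=0 data="KaxXr" -> buffer=KaxXr??????????VA -> prefix_len=5
Fragment 3: offset=7 data="GjoTY" -> buffer=KaxXr??GjoTY???VA -> prefix_len=5
Fragment 4: offset=12 data="Ada" -> buffer=KaxXr??GjoTYAdaVA -> prefix_len=5
Fragment 5: offset=5 data="jM" -> buffer=KaxXrjMGjoTYAdaVA -> prefix_len=17

Answer: 0 5 5 5 17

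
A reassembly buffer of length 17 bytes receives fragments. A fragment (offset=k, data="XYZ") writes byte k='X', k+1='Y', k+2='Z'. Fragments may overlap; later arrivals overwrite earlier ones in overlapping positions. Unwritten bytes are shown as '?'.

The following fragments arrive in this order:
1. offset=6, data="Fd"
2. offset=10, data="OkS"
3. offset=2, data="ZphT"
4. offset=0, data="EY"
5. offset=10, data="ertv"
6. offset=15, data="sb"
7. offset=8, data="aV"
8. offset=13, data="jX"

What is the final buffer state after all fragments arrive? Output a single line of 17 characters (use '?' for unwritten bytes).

Fragment 1: offset=6 data="Fd" -> buffer=??????Fd?????????
Fragment 2: offset=10 data="OkS" -> buffer=??????Fd??OkS????
Fragment 3: offset=2 data="ZphT" -> buffer=??ZphTFd??OkS????
Fragment 4: offset=0 data="EY" -> buffer=EYZphTFd??OkS????
Fragment 5: offset=10 data="ertv" -> buffer=EYZphTFd??ertv???
Fragment 6: offset=15 data="sb" -> buffer=EYZphTFd??ertv?sb
Fragment 7: offset=8 data="aV" -> buffer=EYZphTFdaVertv?sb
Fragment 8: offset=13 data="jX" -> buffer=EYZphTFdaVertjXsb

Answer: EYZphTFdaVertjXsb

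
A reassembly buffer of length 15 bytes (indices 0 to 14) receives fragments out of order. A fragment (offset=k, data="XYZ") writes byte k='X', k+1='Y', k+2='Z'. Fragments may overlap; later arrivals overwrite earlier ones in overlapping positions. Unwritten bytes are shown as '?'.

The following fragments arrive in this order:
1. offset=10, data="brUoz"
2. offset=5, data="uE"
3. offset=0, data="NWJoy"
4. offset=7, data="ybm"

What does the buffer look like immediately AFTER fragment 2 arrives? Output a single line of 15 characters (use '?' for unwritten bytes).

Answer: ?????uE???brUoz

Derivation:
Fragment 1: offset=10 data="brUoz" -> buffer=??????????brUoz
Fragment 2: offset=5 data="uE" -> buffer=?????uE???brUoz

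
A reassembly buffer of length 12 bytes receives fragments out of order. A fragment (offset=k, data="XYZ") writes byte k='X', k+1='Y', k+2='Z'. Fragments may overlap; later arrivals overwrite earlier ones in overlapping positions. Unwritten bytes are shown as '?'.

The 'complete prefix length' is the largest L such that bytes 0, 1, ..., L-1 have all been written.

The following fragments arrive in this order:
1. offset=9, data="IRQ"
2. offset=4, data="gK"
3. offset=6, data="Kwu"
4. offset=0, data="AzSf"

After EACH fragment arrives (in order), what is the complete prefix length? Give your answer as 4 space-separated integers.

Fragment 1: offset=9 data="IRQ" -> buffer=?????????IRQ -> prefix_len=0
Fragment 2: offset=4 data="gK" -> buffer=????gK???IRQ -> prefix_len=0
Fragment 3: offset=6 data="Kwu" -> buffer=????gKKwuIRQ -> prefix_len=0
Fragment 4: offset=0 data="AzSf" -> buffer=AzSfgKKwuIRQ -> prefix_len=12

Answer: 0 0 0 12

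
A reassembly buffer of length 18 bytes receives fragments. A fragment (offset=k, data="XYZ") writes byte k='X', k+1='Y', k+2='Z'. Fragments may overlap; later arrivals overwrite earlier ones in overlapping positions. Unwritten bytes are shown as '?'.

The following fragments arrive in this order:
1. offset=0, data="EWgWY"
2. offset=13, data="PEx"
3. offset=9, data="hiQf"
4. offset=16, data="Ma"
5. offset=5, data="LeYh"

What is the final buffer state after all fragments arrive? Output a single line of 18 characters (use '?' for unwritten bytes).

Answer: EWgWYLeYhhiQfPExMa

Derivation:
Fragment 1: offset=0 data="EWgWY" -> buffer=EWgWY?????????????
Fragment 2: offset=13 data="PEx" -> buffer=EWgWY????????PEx??
Fragment 3: offset=9 data="hiQf" -> buffer=EWgWY????hiQfPEx??
Fragment 4: offset=16 data="Ma" -> buffer=EWgWY????hiQfPExMa
Fragment 5: offset=5 data="LeYh" -> buffer=EWgWYLeYhhiQfPExMa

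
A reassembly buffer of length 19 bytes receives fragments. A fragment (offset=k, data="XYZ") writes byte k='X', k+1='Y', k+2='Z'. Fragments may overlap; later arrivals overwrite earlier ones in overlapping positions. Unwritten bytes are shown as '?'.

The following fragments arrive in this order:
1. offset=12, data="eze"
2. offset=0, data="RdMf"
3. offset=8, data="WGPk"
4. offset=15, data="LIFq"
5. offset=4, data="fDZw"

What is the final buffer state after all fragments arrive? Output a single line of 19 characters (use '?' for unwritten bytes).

Answer: RdMffDZwWGPkezeLIFq

Derivation:
Fragment 1: offset=12 data="eze" -> buffer=????????????eze????
Fragment 2: offset=0 data="RdMf" -> buffer=RdMf????????eze????
Fragment 3: offset=8 data="WGPk" -> buffer=RdMf????WGPkeze????
Fragment 4: offset=15 data="LIFq" -> buffer=RdMf????WGPkezeLIFq
Fragment 5: offset=4 data="fDZw" -> buffer=RdMffDZwWGPkezeLIFq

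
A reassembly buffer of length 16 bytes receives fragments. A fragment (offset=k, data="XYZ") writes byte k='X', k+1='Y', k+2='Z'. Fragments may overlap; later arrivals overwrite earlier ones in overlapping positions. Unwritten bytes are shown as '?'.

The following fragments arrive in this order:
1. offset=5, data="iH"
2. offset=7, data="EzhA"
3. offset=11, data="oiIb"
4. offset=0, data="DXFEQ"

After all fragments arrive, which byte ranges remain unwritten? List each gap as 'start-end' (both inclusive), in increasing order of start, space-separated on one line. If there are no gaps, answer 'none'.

Fragment 1: offset=5 len=2
Fragment 2: offset=7 len=4
Fragment 3: offset=11 len=4
Fragment 4: offset=0 len=5
Gaps: 15-15

Answer: 15-15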